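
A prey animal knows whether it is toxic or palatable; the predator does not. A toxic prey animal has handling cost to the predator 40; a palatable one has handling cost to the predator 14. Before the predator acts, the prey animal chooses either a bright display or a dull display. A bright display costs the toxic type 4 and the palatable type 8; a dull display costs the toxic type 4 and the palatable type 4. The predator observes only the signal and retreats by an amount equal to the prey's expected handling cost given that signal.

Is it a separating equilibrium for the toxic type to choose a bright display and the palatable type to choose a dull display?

No

If types separate, bright display earns payment 40 and dull display earns 14.
Toxic: bright display gives 40 − 4 = 36; dull display gives 14 − 4 = 10. No deviation. ✓
Palatable: dull display gives 14 − 4 = 10; bright display gives 40 − 8 = 32. Would deviate. ✗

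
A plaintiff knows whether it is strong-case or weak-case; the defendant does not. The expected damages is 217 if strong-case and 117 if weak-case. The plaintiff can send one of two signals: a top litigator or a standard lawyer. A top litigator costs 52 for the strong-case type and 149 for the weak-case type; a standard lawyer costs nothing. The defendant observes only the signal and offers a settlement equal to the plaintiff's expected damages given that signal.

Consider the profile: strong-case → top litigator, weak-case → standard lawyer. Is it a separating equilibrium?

If types separate, top litigator earns payment 217 and standard lawyer earns 117.
Strong-case: top litigator gives 217 − 52 = 165; standard lawyer gives 117 − 0 = 117. No deviation. ✓
Weak-case: standard lawyer gives 117 − 0 = 117; top litigator gives 217 − 149 = 68. No deviation. ✓
Neither type gains from mimicking the other.

Yes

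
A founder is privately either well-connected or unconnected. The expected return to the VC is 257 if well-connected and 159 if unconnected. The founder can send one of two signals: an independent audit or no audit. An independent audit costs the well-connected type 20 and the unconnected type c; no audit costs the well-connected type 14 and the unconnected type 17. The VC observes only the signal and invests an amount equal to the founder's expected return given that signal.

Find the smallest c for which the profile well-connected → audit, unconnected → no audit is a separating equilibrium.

115

Under separation: audit → well-connected (pays 257); no audit → unconnected (pays 159).
Well-connected: 257 − 20 = 237 ≥ 159 − 14 = 145. Holds regardless of c. ✓
Unconnected: 159 − 17 ≥ 257 − c, so c ≥ 257 − 142 = 115.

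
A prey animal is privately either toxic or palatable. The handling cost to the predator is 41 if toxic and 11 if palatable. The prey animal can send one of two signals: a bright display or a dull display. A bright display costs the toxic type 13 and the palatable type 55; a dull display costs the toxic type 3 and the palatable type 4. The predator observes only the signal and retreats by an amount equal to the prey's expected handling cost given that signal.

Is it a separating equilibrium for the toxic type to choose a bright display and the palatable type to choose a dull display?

If types separate, bright display earns payment 41 and dull display earns 11.
Toxic: bright display gives 41 − 13 = 28; dull display gives 11 − 3 = 8. No deviation. ✓
Palatable: dull display gives 11 − 4 = 7; bright display gives 41 − 55 = -14. No deviation. ✓
Both incentive constraints hold.

Yes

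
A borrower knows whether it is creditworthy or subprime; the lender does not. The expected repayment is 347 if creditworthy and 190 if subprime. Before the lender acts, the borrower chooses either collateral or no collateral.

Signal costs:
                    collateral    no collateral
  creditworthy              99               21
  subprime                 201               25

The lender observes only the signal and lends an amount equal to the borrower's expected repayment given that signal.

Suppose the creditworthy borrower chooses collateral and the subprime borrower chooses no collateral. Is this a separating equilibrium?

Yes

If types separate, collateral earns payment 347 and no collateral earns 190.
Creditworthy: collateral gives 347 − 99 = 248; no collateral gives 190 − 21 = 169. No deviation. ✓
Subprime: no collateral gives 190 − 25 = 165; collateral gives 347 − 201 = 146. No deviation. ✓
Neither type gains from mimicking the other.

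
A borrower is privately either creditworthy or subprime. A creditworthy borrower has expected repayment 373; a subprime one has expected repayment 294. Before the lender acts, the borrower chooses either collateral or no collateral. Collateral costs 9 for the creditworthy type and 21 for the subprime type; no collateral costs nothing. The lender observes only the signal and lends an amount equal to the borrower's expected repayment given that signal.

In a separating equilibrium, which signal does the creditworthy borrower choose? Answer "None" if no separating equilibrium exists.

None

Try creditworthy → collateral, subprime → no collateral:
  Under separation the lender infers type exactly: collateral → creditworthy (pays 373), no collateral → subprime (pays 294).
  Creditworthy: collateral gives 373 − 9 = 364; no collateral gives 294 − 0 = 294. No deviation. ✓
  Subprime: no collateral gives 294 − 0 = 294; collateral gives 373 − 21 = 352. Would deviate. ✗
Try creditworthy → no collateral, subprime → collateral:
  Under separation the lender infers type exactly: no collateral → creditworthy (pays 373), collateral → subprime (pays 294).
  Creditworthy: no collateral gives 373 − 0 = 373; collateral gives 294 − 9 = 285. No deviation. ✓
  Subprime: collateral gives 294 − 21 = 273; no collateral gives 373 − 0 = 373. Would deviate. ✗
Neither assignment is incentive-compatible.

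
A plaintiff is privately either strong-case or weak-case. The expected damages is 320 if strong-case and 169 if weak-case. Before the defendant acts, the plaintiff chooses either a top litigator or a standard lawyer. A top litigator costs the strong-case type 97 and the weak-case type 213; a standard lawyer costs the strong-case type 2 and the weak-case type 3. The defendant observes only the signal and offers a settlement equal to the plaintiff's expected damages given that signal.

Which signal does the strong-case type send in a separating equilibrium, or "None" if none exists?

Try strong-case → top litigator, weak-case → standard lawyer:
  If types separate, top litigator earns payment 320 and standard lawyer earns 169.
  Strong-case: top litigator gives 320 − 97 = 223; standard lawyer gives 169 − 2 = 167. No deviation. ✓
  Weak-case: standard lawyer gives 169 − 3 = 166; top litigator gives 320 − 213 = 107. No deviation. ✓
Both hold — the strong-case type sends top litigator.

top litigator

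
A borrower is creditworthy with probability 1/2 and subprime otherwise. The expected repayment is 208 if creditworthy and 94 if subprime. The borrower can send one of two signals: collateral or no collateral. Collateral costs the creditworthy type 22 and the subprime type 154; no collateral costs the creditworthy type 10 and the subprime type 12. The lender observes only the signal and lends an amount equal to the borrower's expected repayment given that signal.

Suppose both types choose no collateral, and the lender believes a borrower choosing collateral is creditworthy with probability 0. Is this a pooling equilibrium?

Yes

On the equilibrium path (no collateral) the lender holds the prior 1/2 and pays 1/2·208 + 1/2·94 = 151. Off-path (collateral) belief 0 gives 0·208 + 1·94 = 94.
Creditworthy: no collateral gives 151 − 10 = 141; collateral gives 94 − 22 = 72. Stays. ✓
Subprime: no collateral gives 151 − 12 = 139; collateral gives 94 − 154 = -60. Stays. ✓
Beliefs are Bayes-consistent on-path and both types best-respond.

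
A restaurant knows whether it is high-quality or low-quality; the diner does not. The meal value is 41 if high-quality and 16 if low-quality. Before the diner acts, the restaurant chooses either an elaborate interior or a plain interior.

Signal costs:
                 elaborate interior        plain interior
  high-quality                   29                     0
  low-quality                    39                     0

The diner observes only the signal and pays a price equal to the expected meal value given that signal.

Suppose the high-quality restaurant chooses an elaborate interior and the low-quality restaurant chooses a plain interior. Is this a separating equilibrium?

No

If types separate, elaborate interior earns payment 41 and plain interior earns 16.
High-quality: elaborate interior gives 41 − 29 = 12; plain interior gives 16 − 0 = 16. Would deviate. ✗
Low-quality: plain interior gives 16 − 0 = 16; elaborate interior gives 41 − 39 = 2. No deviation. ✓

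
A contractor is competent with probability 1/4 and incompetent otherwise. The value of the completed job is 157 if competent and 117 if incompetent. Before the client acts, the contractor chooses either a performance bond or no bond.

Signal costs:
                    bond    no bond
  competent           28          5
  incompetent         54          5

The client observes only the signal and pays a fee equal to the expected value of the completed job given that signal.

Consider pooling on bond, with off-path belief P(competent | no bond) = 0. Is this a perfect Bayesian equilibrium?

At the pooled signal (bond) the client holds the prior 1/4 and pays 1/4·157 + 3/4·117 = 127. Off-path (no bond) belief 0 gives 0·157 + 1·117 = 117.
Competent: bond gives 127 − 28 = 99; no bond gives 117 − 5 = 112. Deviates. ✗
Incompetent: bond gives 127 − 54 = 73; no bond gives 117 − 5 = 112. Deviates. ✗

No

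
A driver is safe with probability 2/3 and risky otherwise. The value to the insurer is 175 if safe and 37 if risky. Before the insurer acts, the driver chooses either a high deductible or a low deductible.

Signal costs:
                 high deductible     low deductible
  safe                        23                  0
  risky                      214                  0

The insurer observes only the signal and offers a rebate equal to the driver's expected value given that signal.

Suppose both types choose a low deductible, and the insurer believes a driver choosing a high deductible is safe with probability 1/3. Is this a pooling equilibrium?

Yes

At the pooled signal (low deductible) the insurer holds the prior 2/3 and pays 2/3·175 + 1/3·37 = 129. Off-path (high deductible) belief 1/3 gives 1/3·175 + 2/3·37 = 83.
Safe: low deductible gives 129 − 0 = 129; high deductible gives 83 − 23 = 60. Stays. ✓
Risky: low deductible gives 129 − 0 = 129; high deductible gives 83 − 214 = -131. Stays. ✓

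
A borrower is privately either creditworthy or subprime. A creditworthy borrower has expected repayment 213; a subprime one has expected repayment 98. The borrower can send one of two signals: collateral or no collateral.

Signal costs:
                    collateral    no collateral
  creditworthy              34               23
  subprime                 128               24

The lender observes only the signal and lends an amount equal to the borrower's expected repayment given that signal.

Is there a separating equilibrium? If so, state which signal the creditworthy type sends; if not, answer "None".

Try creditworthy → collateral, subprime → no collateral:
  If types separate, collateral earns payment 213 and no collateral earns 98.
  Creditworthy: collateral gives 213 − 34 = 179; no collateral gives 98 − 23 = 75. No deviation. ✓
  Subprime: no collateral gives 98 − 24 = 74; collateral gives 213 − 128 = 85. Would deviate. ✗
Try creditworthy → no collateral, subprime → collateral:
  If types separate, no collateral earns payment 213 and collateral earns 98.
  Creditworthy: no collateral gives 213 − 23 = 190; collateral gives 98 − 34 = 64. No deviation. ✓
  Subprime: collateral gives 98 − 128 = -30; no collateral gives 213 − 24 = 189. Would deviate. ✗
Neither assignment is incentive-compatible.

None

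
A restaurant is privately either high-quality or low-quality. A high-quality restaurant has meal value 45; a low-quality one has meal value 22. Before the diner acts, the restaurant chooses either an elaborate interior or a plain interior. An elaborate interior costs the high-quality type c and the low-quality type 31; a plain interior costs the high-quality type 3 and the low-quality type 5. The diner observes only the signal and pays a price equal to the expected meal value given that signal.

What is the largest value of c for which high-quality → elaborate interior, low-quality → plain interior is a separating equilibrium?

26

Under separation: elaborate interior → high-quality (pays 45); plain interior → low-quality (pays 22).
Low-quality: 22 − 5 = 17 ≥ 45 − 31 = 14. Holds regardless of c. ✓
High-quality: 45 − c ≥ 22 − 3, so c ≤ 45 − 19 = 26.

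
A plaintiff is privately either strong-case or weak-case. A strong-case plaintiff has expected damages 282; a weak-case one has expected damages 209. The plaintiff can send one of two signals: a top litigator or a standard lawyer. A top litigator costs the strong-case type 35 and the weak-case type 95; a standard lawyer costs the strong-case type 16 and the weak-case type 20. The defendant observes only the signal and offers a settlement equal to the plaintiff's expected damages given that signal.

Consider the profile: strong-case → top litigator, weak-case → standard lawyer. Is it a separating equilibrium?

Yes

Under separation the defendant infers type exactly: top litigator → strong-case (pays 282), standard lawyer → weak-case (pays 209).
Strong-case: top litigator gives 282 − 35 = 247; standard lawyer gives 209 − 16 = 193. No deviation. ✓
Weak-case: standard lawyer gives 209 − 20 = 189; top litigator gives 282 − 95 = 187. No deviation. ✓
Both incentive constraints hold.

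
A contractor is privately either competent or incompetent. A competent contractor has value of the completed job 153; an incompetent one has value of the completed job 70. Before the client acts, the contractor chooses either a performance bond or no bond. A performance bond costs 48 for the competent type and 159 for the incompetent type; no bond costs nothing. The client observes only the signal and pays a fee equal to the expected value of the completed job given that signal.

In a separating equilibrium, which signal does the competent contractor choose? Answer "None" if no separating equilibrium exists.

Try competent → bond, incompetent → no bond:
  If types separate, bond earns payment 153 and no bond earns 70.
  Competent: bond gives 153 − 48 = 105; no bond gives 70 − 0 = 70. No deviation. ✓
  Incompetent: no bond gives 70 − 0 = 70; bond gives 153 − 159 = -6. No deviation. ✓
Both hold — the competent type sends bond.

bond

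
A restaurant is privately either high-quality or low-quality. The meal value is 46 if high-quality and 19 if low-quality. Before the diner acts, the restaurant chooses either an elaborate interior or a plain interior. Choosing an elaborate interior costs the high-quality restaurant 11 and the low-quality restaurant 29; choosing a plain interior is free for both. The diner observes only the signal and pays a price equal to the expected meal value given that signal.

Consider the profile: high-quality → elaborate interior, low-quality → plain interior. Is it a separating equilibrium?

If types separate, elaborate interior earns payment 46 and plain interior earns 19.
High-quality: elaborate interior gives 46 − 11 = 35; plain interior gives 19 − 0 = 19. No deviation. ✓
Low-quality: plain interior gives 19 − 0 = 19; elaborate interior gives 46 − 29 = 17. No deviation. ✓
Both incentive constraints hold.

Yes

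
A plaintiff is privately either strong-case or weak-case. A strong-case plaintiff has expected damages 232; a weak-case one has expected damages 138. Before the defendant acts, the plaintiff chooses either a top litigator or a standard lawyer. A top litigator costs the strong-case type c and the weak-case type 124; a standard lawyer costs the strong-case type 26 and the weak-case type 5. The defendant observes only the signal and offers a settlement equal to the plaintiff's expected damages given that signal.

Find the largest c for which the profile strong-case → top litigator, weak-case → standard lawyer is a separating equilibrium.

Under separation: top litigator → strong-case (pays 232); standard lawyer → weak-case (pays 138).
Weak-case: 138 − 5 = 133 ≥ 232 − 124 = 108. Holds regardless of c. ✓
Strong-case: 232 − c ≥ 138 − 26, so c ≤ 232 − 112 = 120.

120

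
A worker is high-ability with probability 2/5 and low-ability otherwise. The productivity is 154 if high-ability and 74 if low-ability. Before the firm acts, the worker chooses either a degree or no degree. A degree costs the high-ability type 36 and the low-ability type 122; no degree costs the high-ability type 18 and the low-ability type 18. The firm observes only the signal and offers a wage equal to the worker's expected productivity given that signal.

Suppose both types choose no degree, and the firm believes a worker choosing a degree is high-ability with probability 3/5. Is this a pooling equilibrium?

Yes

At the pooled signal (no degree) the firm holds the prior 2/5 and pays 2/5·154 + 3/5·74 = 106. Off-path (degree) belief 3/5 gives 3/5·154 + 2/5·74 = 122.
High-ability: no degree gives 106 − 18 = 88; degree gives 122 − 36 = 86. Stays. ✓
Low-ability: no degree gives 106 − 18 = 88; degree gives 122 − 122 = 0. Stays. ✓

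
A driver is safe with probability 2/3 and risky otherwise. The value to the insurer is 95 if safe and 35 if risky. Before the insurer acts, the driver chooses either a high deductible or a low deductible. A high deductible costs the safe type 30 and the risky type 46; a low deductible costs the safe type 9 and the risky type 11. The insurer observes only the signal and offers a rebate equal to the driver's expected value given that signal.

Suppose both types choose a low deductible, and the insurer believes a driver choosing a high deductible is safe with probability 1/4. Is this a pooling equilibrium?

On the equilibrium path (low deductible) the insurer holds the prior 2/3 and pays 2/3·95 + 1/3·35 = 75. Off-path (high deductible) belief 1/4 gives 1/4·95 + 3/4·35 = 50.
Safe: low deductible gives 75 − 9 = 66; high deductible gives 50 − 30 = 20. Stays. ✓
Risky: low deductible gives 75 − 11 = 64; high deductible gives 50 − 46 = 4. Stays. ✓
Beliefs are Bayes-consistent on-path and both types best-respond.

Yes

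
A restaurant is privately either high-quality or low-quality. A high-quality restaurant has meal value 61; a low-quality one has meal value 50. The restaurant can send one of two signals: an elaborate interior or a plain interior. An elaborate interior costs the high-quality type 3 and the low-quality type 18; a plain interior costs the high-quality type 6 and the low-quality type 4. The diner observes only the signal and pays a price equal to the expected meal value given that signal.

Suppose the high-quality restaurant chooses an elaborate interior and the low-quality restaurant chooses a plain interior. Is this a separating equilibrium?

If types separate, elaborate interior earns payment 61 and plain interior earns 50.
High-quality: elaborate interior gives 61 − 3 = 58; plain interior gives 50 − 6 = 44. No deviation. ✓
Low-quality: plain interior gives 50 − 4 = 46; elaborate interior gives 61 − 18 = 43. No deviation. ✓
Neither type gains from mimicking the other.

Yes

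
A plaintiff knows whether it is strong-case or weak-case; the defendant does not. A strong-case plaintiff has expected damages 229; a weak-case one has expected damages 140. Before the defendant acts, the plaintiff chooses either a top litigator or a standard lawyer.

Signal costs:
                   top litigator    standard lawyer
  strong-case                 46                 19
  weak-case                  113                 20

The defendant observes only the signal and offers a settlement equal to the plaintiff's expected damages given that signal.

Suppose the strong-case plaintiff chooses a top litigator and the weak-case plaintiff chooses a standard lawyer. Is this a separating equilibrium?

If types separate, top litigator earns payment 229 and standard lawyer earns 140.
Strong-case: top litigator gives 229 − 46 = 183; standard lawyer gives 140 − 19 = 121. No deviation. ✓
Weak-case: standard lawyer gives 140 − 20 = 120; top litigator gives 229 − 113 = 116. No deviation. ✓
Neither type gains from mimicking the other.

Yes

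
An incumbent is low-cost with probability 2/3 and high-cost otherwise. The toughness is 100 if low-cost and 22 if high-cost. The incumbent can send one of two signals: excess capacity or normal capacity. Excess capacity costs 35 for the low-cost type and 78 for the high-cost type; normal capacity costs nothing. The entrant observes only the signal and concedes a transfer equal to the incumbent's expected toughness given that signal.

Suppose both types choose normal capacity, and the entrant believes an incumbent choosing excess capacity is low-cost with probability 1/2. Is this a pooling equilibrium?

Yes

At the pooled signal (normal capacity) the entrant holds the prior 2/3 and pays 2/3·100 + 1/3·22 = 74. Off-path (excess capacity) belief 1/2 gives 1/2·100 + 1/2·22 = 61.
Low-cost: normal capacity gives 74 − 0 = 74; excess capacity gives 61 − 35 = 26. Stays. ✓
High-cost: normal capacity gives 74 − 0 = 74; excess capacity gives 61 − 78 = -17. Stays. ✓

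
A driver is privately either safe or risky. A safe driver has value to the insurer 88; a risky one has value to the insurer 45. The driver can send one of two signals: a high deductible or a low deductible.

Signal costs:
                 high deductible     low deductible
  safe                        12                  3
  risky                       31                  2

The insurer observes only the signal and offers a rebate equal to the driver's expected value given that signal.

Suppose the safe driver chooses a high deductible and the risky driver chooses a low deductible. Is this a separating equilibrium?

Under separation the insurer infers type exactly: high deductible → safe (pays 88), low deductible → risky (pays 45).
Safe: high deductible gives 88 − 12 = 76; low deductible gives 45 − 3 = 42. No deviation. ✓
Risky: low deductible gives 45 − 2 = 43; high deductible gives 88 − 31 = 57. Would deviate. ✗

No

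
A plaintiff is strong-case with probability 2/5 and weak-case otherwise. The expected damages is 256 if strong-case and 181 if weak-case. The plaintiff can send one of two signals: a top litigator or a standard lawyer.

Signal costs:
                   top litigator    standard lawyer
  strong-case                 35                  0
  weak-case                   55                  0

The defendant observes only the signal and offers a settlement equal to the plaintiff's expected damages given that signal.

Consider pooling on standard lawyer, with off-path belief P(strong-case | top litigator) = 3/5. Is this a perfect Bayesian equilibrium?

At the pooled signal (standard lawyer) the defendant holds the prior 2/5 and pays 2/5·256 + 3/5·181 = 211. Off-path (top litigator) belief 3/5 gives 3/5·256 + 2/5·181 = 226.
Strong-case: standard lawyer gives 211 − 0 = 211; top litigator gives 226 − 35 = 191. Stays. ✓
Weak-case: standard lawyer gives 211 − 0 = 211; top litigator gives 226 − 55 = 171. Stays. ✓

Yes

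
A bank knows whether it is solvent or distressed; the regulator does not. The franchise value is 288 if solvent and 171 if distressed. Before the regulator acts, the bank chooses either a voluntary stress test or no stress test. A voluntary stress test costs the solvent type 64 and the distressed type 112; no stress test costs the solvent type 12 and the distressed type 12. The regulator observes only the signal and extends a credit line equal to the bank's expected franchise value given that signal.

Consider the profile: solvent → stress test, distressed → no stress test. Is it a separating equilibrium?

No

If types separate, stress test earns payment 288 and no stress test earns 171.
Solvent: stress test gives 288 − 64 = 224; no stress test gives 171 − 12 = 159. No deviation. ✓
Distressed: no stress test gives 171 − 12 = 159; stress test gives 288 − 112 = 176. Would deviate. ✗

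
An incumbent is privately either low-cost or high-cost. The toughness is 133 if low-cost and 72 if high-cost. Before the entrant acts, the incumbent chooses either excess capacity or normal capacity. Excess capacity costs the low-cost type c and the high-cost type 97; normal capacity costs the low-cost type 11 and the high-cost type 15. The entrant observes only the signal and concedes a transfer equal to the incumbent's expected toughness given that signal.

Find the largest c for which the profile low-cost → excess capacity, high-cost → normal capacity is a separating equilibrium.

72

Under separation: excess capacity → low-cost (pays 133); normal capacity → high-cost (pays 72).
High-cost: 72 − 15 = 57 ≥ 133 − 97 = 36. Holds regardless of c. ✓
Low-cost: 133 − c ≥ 72 − 11, so c ≤ 133 − 61 = 72.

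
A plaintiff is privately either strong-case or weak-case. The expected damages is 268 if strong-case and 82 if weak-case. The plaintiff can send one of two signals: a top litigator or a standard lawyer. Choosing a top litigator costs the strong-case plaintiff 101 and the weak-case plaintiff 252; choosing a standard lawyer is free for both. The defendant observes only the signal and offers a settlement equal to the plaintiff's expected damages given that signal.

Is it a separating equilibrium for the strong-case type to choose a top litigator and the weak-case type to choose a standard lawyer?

If types separate, top litigator earns payment 268 and standard lawyer earns 82.
Strong-case: top litigator gives 268 − 101 = 167; standard lawyer gives 82 − 0 = 82. No deviation. ✓
Weak-case: standard lawyer gives 82 − 0 = 82; top litigator gives 268 − 252 = 16. No deviation. ✓
Both incentive constraints hold.

Yes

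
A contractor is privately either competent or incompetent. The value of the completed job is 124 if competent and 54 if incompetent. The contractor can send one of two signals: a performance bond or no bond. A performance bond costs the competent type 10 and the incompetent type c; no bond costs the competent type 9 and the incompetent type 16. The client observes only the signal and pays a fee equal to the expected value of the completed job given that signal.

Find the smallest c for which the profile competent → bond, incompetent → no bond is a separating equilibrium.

Under separation: bond → competent (pays 124); no bond → incompetent (pays 54).
Competent: 124 − 10 = 114 ≥ 54 − 9 = 45. Holds regardless of c. ✓
Incompetent: 54 − 16 ≥ 124 − c, so c ≥ 124 − 38 = 86.

86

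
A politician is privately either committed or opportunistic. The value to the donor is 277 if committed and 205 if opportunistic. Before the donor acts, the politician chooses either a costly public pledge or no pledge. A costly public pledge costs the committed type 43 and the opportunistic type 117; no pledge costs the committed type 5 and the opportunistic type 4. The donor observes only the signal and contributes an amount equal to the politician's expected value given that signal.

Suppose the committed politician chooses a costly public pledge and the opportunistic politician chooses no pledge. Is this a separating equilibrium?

Under separation the donor infers type exactly: pledge → committed (pays 277), no pledge → opportunistic (pays 205).
Committed: pledge gives 277 − 43 = 234; no pledge gives 205 − 5 = 200. No deviation. ✓
Opportunistic: no pledge gives 205 − 4 = 201; pledge gives 277 − 117 = 160. No deviation. ✓
Both incentive constraints hold.

Yes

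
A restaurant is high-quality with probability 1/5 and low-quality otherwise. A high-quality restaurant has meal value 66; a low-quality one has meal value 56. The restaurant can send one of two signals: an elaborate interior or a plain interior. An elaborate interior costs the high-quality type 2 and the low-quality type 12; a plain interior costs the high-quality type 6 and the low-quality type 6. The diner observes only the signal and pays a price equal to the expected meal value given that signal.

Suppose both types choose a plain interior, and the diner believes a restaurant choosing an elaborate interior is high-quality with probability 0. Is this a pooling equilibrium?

At the pooled signal (plain interior) the diner holds the prior 1/5 and pays 1/5·66 + 4/5·56 = 58. Off-path (elaborate interior) belief 0 gives 0·66 + 1·56 = 56.
High-quality: plain interior gives 58 − 6 = 52; elaborate interior gives 56 − 2 = 54. Deviates. ✗
Low-quality: plain interior gives 58 − 6 = 52; elaborate interior gives 56 − 12 = 44. Stays. ✓

No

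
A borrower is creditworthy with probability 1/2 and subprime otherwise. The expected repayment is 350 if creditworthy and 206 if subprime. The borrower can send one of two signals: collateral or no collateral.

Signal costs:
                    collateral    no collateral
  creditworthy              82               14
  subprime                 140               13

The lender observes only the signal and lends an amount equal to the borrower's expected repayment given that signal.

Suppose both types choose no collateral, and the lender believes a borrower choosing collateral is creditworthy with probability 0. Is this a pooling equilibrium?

Yes

On the equilibrium path (no collateral) the lender holds the prior 1/2 and pays 1/2·350 + 1/2·206 = 278. Off-path (collateral) belief 0 gives 0·350 + 1·206 = 206.
Creditworthy: no collateral gives 278 − 14 = 264; collateral gives 206 − 82 = 124. Stays. ✓
Subprime: no collateral gives 278 − 13 = 265; collateral gives 206 − 140 = 66. Stays. ✓
Beliefs are Bayes-consistent on-path and both types best-respond.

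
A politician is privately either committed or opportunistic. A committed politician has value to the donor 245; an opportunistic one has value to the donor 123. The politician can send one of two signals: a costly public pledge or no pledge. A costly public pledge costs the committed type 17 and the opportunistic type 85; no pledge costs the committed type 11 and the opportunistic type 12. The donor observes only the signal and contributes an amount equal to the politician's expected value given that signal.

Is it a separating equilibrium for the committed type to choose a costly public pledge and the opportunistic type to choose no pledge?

Under separation the donor infers type exactly: pledge → committed (pays 245), no pledge → opportunistic (pays 123).
Committed: pledge gives 245 − 17 = 228; no pledge gives 123 − 11 = 112. No deviation. ✓
Opportunistic: no pledge gives 123 − 12 = 111; pledge gives 245 − 85 = 160. Would deviate. ✗

No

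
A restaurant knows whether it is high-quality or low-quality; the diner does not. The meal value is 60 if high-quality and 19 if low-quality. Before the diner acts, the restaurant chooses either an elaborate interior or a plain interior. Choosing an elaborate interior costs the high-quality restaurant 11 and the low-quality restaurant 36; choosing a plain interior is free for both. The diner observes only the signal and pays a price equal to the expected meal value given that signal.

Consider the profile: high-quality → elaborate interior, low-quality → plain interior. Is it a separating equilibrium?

Under separation the diner infers type exactly: elaborate interior → high-quality (pays 60), plain interior → low-quality (pays 19).
High-quality: elaborate interior gives 60 − 11 = 49; plain interior gives 19 − 0 = 19. No deviation. ✓
Low-quality: plain interior gives 19 − 0 = 19; elaborate interior gives 60 − 36 = 24. Would deviate. ✗

No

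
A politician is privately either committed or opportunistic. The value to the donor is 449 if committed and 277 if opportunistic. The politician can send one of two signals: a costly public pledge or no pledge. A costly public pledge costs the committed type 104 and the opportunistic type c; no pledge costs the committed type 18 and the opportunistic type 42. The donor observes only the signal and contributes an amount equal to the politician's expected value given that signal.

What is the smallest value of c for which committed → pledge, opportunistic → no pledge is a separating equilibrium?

Under separation: pledge → committed (pays 449); no pledge → opportunistic (pays 277).
Committed: 449 − 104 = 345 ≥ 277 − 18 = 259. Holds regardless of c. ✓
Opportunistic: 277 − 42 ≥ 449 − c, so c ≥ 449 − 235 = 214.

214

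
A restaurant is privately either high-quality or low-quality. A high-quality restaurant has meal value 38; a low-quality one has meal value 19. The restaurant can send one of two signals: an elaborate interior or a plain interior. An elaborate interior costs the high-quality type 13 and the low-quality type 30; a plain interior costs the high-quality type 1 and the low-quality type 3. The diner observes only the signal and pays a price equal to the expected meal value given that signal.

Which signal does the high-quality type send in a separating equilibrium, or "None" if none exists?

Try high-quality → elaborate interior, low-quality → plain interior:
  If types separate, elaborate interior earns payment 38 and plain interior earns 19.
  High-quality: elaborate interior gives 38 − 13 = 25; plain interior gives 19 − 1 = 18. No deviation. ✓
  Low-quality: plain interior gives 19 − 3 = 16; elaborate interior gives 38 − 30 = 8. No deviation. ✓
Both hold — the high-quality type sends elaborate interior.

elaborate interior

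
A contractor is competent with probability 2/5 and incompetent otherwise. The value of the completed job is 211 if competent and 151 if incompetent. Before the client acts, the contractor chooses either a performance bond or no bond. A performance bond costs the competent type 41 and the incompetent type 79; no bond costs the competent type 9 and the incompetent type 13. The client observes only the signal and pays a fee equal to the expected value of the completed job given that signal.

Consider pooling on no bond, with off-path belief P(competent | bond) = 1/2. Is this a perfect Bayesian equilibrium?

At the pooled signal (no bond) the client holds the prior 2/5 and pays 2/5·211 + 3/5·151 = 175. Off-path (bond) belief 1/2 gives 1/2·211 + 1/2·151 = 181.
Competent: no bond gives 175 − 9 = 166; bond gives 181 − 41 = 140. Stays. ✓
Incompetent: no bond gives 175 − 13 = 162; bond gives 181 − 79 = 102. Stays. ✓

Yes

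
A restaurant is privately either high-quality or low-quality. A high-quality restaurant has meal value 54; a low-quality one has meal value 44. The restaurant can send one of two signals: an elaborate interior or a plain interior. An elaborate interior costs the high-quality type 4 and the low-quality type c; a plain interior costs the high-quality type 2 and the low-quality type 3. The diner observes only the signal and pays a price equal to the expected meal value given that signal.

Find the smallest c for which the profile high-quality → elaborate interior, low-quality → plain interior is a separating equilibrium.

Under separation: elaborate interior → high-quality (pays 54); plain interior → low-quality (pays 44).
High-quality: 54 − 4 = 50 ≥ 44 − 2 = 42. Holds regardless of c. ✓
Low-quality: 44 − 3 ≥ 54 − c, so c ≥ 54 − 41 = 13.

13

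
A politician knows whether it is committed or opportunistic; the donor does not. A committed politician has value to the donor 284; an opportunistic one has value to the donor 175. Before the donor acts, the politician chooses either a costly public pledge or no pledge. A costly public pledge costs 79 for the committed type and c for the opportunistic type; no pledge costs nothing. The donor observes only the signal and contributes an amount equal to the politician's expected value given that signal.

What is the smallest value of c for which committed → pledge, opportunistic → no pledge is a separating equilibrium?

Under separation: pledge → committed (pays 284); no pledge → opportunistic (pays 175).
Committed: 284 − 79 = 205 ≥ 175 − 0 = 175. Holds regardless of c. ✓
Opportunistic: 175 − 0 ≥ 284 − c, so c ≥ 284 − 175 = 109.

109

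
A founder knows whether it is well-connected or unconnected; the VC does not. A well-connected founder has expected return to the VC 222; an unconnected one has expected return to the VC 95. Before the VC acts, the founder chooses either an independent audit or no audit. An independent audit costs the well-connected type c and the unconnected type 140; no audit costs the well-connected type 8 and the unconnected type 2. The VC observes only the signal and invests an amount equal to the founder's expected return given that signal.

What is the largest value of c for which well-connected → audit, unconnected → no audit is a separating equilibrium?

Under separation: audit → well-connected (pays 222); no audit → unconnected (pays 95).
Unconnected: 95 − 2 = 93 ≥ 222 − 140 = 82. Holds regardless of c. ✓
Well-connected: 222 − c ≥ 95 − 8, so c ≤ 222 − 87 = 135.

135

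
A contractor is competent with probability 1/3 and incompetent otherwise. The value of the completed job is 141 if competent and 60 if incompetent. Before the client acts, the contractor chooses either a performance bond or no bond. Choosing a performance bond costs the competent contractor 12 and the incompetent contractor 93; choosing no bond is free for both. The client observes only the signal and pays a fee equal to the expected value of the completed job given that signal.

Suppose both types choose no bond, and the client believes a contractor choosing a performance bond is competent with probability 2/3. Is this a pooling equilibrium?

At the pooled signal (no bond) the client holds the prior 1/3 and pays 1/3·141 + 2/3·60 = 87. Off-path (bond) belief 2/3 gives 2/3·141 + 1/3·60 = 114.
Competent: no bond gives 87 − 0 = 87; bond gives 114 − 12 = 102. Deviates. ✗
Incompetent: no bond gives 87 − 0 = 87; bond gives 114 − 93 = 21. Stays. ✓

No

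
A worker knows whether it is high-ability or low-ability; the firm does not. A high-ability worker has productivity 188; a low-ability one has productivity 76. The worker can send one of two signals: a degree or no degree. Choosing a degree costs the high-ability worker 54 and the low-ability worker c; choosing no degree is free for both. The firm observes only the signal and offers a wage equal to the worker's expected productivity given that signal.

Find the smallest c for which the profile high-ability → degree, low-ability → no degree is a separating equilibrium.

Under separation: degree → high-ability (pays 188); no degree → low-ability (pays 76).
High-ability: 188 − 54 = 134 ≥ 76 − 0 = 76. Holds regardless of c. ✓
Low-ability: 76 − 0 ≥ 188 − c, so c ≥ 188 − 76 = 112.

112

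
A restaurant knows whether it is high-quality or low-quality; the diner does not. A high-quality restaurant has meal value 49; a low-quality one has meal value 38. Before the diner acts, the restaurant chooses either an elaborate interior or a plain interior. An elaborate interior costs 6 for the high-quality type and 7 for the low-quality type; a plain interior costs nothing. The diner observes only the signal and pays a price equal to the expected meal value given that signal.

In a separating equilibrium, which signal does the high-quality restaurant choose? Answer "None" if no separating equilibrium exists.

Try high-quality → elaborate interior, low-quality → plain interior:
  If types separate, elaborate interior earns payment 49 and plain interior earns 38.
  High-quality: elaborate interior gives 49 − 6 = 43; plain interior gives 38 − 0 = 38. No deviation. ✓
  Low-quality: plain interior gives 38 − 0 = 38; elaborate interior gives 49 − 7 = 42. Would deviate. ✗
Try high-quality → plain interior, low-quality → elaborate interior:
  If types separate, plain interior earns payment 49 and elaborate interior earns 38.
  High-quality: plain interior gives 49 − 0 = 49; elaborate interior gives 38 − 6 = 32. No deviation. ✓
  Low-quality: elaborate interior gives 38 − 7 = 31; plain interior gives 49 − 0 = 49. Would deviate. ✗
Neither assignment is incentive-compatible.

None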